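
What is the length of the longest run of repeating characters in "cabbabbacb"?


Input: "cabbabbacb"
Scanning for longest run:
  Position 1 ('a'): new char, reset run to 1
  Position 2 ('b'): new char, reset run to 1
  Position 3 ('b'): continues run of 'b', length=2
  Position 4 ('a'): new char, reset run to 1
  Position 5 ('b'): new char, reset run to 1
  Position 6 ('b'): continues run of 'b', length=2
  Position 7 ('a'): new char, reset run to 1
  Position 8 ('c'): new char, reset run to 1
  Position 9 ('b'): new char, reset run to 1
Longest run: 'b' with length 2

2


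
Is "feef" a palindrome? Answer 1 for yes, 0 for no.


Input: feef
Reversed: feef
  Compare pos 0 ('f') with pos 3 ('f'): match
  Compare pos 1 ('e') with pos 2 ('e'): match
Result: palindrome

1


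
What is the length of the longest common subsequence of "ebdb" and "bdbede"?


LCS of "ebdb" and "bdbede"
DP table:
           b    d    b    e    d    e
      0    0    0    0    0    0    0
  e   0    0    0    0    1    1    1
  b   0    1    1    1    1    1    1
  d   0    1    2    2    2    2    2
  b   0    1    2    3    3    3    3
LCS length = dp[4][6] = 3

3


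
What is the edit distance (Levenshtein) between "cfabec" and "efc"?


Computing edit distance: "cfabec" -> "efc"
DP table:
           e    f    c
      0    1    2    3
  c   1    1    2    2
  f   2    2    1    2
  a   3    3    2    2
  b   4    4    3    3
  e   5    4    4    4
  c   6    5    5    4
Edit distance = dp[6][3] = 4

4


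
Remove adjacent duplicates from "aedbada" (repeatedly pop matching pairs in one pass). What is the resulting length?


Input: aedbada
Stack-based adjacent duplicate removal:
  Read 'a': push. Stack: a
  Read 'e': push. Stack: ae
  Read 'd': push. Stack: aed
  Read 'b': push. Stack: aedb
  Read 'a': push. Stack: aedba
  Read 'd': push. Stack: aedbad
  Read 'a': push. Stack: aedbada
Final stack: "aedbada" (length 7)

7


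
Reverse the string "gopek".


Input: gopek
Reading characters right to left:
  Position 4: 'k'
  Position 3: 'e'
  Position 2: 'p'
  Position 1: 'o'
  Position 0: 'g'
Reversed: kepog

kepog


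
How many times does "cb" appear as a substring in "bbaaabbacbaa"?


Searching for "cb" in "bbaaabbacbaa"
Scanning each position:
  Position 0: "bb" => no
  Position 1: "ba" => no
  Position 2: "aa" => no
  Position 3: "aa" => no
  Position 4: "ab" => no
  Position 5: "bb" => no
  Position 6: "ba" => no
  Position 7: "ac" => no
  Position 8: "cb" => MATCH
  Position 9: "ba" => no
  Position 10: "aa" => no
Total occurrences: 1

1


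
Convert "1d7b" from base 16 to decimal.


Input: "1d7b" in base 16
Positional expansion:
  Digit '1' (value 1) x 16^3 = 4096
  Digit 'd' (value 13) x 16^2 = 3328
  Digit '7' (value 7) x 16^1 = 112
  Digit 'b' (value 11) x 16^0 = 11
Sum = 7547

7547


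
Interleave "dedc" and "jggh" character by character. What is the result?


Interleaving "dedc" and "jggh":
  Position 0: 'd' from first, 'j' from second => "dj"
  Position 1: 'e' from first, 'g' from second => "eg"
  Position 2: 'd' from first, 'g' from second => "dg"
  Position 3: 'c' from first, 'h' from second => "ch"
Result: djegdgch

djegdgch


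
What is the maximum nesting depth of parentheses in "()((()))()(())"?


Input: "()((()))()(())"
Tracking depth:
  Position 0 '(': depth becomes 1
  Position 1 ')': depth becomes 0
  Position 2 '(': depth becomes 1
  Position 3 '(': depth becomes 2
  Position 4 '(': depth becomes 3
  Position 5 ')': depth becomes 2
  Position 6 ')': depth becomes 1
  Position 7 ')': depth becomes 0
  Position 8 '(': depth becomes 1
  Position 9 ')': depth becomes 0
  Position 10 '(': depth becomes 1
  Position 11 '(': depth becomes 2
  Position 12 ')': depth becomes 1
  Position 13 ')': depth becomes 0
Maximum depth reached: 3

3


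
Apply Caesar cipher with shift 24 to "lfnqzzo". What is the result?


Caesar cipher: shift "lfnqzzo" by 24
  'l' (pos 11) + 24 = pos 9 = 'j'
  'f' (pos 5) + 24 = pos 3 = 'd'
  'n' (pos 13) + 24 = pos 11 = 'l'
  'q' (pos 16) + 24 = pos 14 = 'o'
  'z' (pos 25) + 24 = pos 23 = 'x'
  'z' (pos 25) + 24 = pos 23 = 'x'
  'o' (pos 14) + 24 = pos 12 = 'm'
Result: jdloxxm

jdloxxm


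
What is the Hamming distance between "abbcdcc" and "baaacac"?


Comparing "abbcdcc" and "baaacac" position by position:
  Position 0: 'a' vs 'b' => differ
  Position 1: 'b' vs 'a' => differ
  Position 2: 'b' vs 'a' => differ
  Position 3: 'c' vs 'a' => differ
  Position 4: 'd' vs 'c' => differ
  Position 5: 'c' vs 'a' => differ
  Position 6: 'c' vs 'c' => same
Total differences (Hamming distance): 6

6


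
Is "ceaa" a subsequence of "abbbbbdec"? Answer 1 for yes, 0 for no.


Check if "ceaa" is a subsequence of "abbbbbdec"
Greedy scan:
  Position 0 ('a'): no match needed
  Position 1 ('b'): no match needed
  Position 2 ('b'): no match needed
  Position 3 ('b'): no match needed
  Position 4 ('b'): no match needed
  Position 5 ('b'): no match needed
  Position 6 ('d'): no match needed
  Position 7 ('e'): no match needed
  Position 8 ('c'): matches sub[0] = 'c'
Only matched 1/4 characters => not a subsequence

0


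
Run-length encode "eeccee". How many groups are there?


Input: eeccee
Scanning for consecutive runs:
  Group 1: 'e' x 2 (positions 0-1)
  Group 2: 'c' x 2 (positions 2-3)
  Group 3: 'e' x 2 (positions 4-5)
Total groups: 3

3


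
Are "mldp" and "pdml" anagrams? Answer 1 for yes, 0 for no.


Strings: "mldp", "pdml"
Sorted first:  dlmp
Sorted second: dlmp
Sorted forms match => anagrams

1


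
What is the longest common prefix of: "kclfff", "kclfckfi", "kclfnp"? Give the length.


Words: kclfff, kclfckfi, kclfnp
  Position 0: all 'k' => match
  Position 1: all 'c' => match
  Position 2: all 'l' => match
  Position 3: all 'f' => match
  Position 4: ('f', 'c', 'n') => mismatch, stop
LCP = "kclf" (length 4)

4


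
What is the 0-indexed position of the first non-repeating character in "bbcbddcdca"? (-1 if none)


Input: bbcbddcdca
Character frequencies:
  'a': 1
  'b': 3
  'c': 3
  'd': 3
Scanning left to right for freq == 1:
  Position 0 ('b'): freq=3, skip
  Position 1 ('b'): freq=3, skip
  Position 2 ('c'): freq=3, skip
  Position 3 ('b'): freq=3, skip
  Position 4 ('d'): freq=3, skip
  Position 5 ('d'): freq=3, skip
  Position 6 ('c'): freq=3, skip
  Position 7 ('d'): freq=3, skip
  Position 8 ('c'): freq=3, skip
  Position 9 ('a'): unique! => answer = 9

9


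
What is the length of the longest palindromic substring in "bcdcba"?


Input: "bcdcba"
Checking substrings for palindromes:
  [0:5] "bcdcb" (len 5) => palindrome
  [1:4] "cdc" (len 3) => palindrome
Longest palindromic substring: "bcdcb" with length 5

5


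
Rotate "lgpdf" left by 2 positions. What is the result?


Input: "lgpdf", rotate left by 2
First 2 characters: "lg"
Remaining characters: "pdf"
Concatenate remaining + first: "pdf" + "lg" = "pdflg"

pdflg


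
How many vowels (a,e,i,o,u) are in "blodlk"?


Input: blodlk
Checking each character:
  'b' at position 0: consonant
  'l' at position 1: consonant
  'o' at position 2: vowel (running total: 1)
  'd' at position 3: consonant
  'l' at position 4: consonant
  'k' at position 5: consonant
Total vowels: 1

1


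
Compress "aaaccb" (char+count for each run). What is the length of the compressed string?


Input: aaaccb
Runs:
  'a' x 3 => "a3"
  'c' x 2 => "c2"
  'b' x 1 => "b1"
Compressed: "a3c2b1"
Compressed length: 6

6


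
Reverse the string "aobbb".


Input: aobbb
Reading characters right to left:
  Position 4: 'b'
  Position 3: 'b'
  Position 2: 'b'
  Position 1: 'o'
  Position 0: 'a'
Reversed: bbboa

bbboa


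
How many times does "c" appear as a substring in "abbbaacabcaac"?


Searching for "c" in "abbbaacabcaac"
Scanning each position:
  Position 0: "a" => no
  Position 1: "b" => no
  Position 2: "b" => no
  Position 3: "b" => no
  Position 4: "a" => no
  Position 5: "a" => no
  Position 6: "c" => MATCH
  Position 7: "a" => no
  Position 8: "b" => no
  Position 9: "c" => MATCH
  Position 10: "a" => no
  Position 11: "a" => no
  Position 12: "c" => MATCH
Total occurrences: 3

3


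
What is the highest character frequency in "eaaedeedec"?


Input: eaaedeedec
Character counts:
  'a': 2
  'c': 1
  'd': 2
  'e': 5
Maximum frequency: 5

5


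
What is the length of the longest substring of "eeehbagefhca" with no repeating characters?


Input: "eeehbagefhca"
Sliding window (track last position of each char):
  Position 0 ('e'): window [0,0] length 1 -- new best
  Position 1 ('e'): repeat (last at 0), move window start to 1
  Position 1 ('e'): window [1,1] length 1
  Position 2 ('e'): repeat (last at 1), move window start to 2
  Position 2 ('e'): window [2,2] length 1
  Position 3 ('h'): window [2,3] length 2 -- new best
  Position 4 ('b'): window [2,4] length 3 -- new best
  Position 5 ('a'): window [2,5] length 4 -- new best
  Position 6 ('g'): window [2,6] length 5 -- new best
  Position 7 ('e'): repeat (last at 2), move window start to 3
  Position 7 ('e'): window [3,7] length 5
  Position 8 ('f'): window [3,8] length 6 -- new best
  Position 9 ('h'): repeat (last at 3), move window start to 4
  Position 9 ('h'): window [4,9] length 6
  Position 10 ('c'): window [4,10] length 7 -- new best
  Position 11 ('a'): repeat (last at 5), move window start to 6
  Position 11 ('a'): window [6,11] length 6
Longest substring with no repeats: "bagefhc" with length 7

7


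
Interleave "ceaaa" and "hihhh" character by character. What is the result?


Interleaving "ceaaa" and "hihhh":
  Position 0: 'c' from first, 'h' from second => "ch"
  Position 1: 'e' from first, 'i' from second => "ei"
  Position 2: 'a' from first, 'h' from second => "ah"
  Position 3: 'a' from first, 'h' from second => "ah"
  Position 4: 'a' from first, 'h' from second => "ah"
Result: cheiahahah

cheiahahah


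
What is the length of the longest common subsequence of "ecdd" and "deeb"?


LCS of "ecdd" and "deeb"
DP table:
           d    e    e    b
      0    0    0    0    0
  e   0    0    1    1    1
  c   0    0    1    1    1
  d   0    1    1    1    1
  d   0    1    1    1    1
LCS length = dp[4][4] = 1

1


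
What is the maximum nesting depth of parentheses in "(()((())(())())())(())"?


Input: "(()((())(())())())(())"
Tracking depth:
  Position 0 '(': depth becomes 1
  Position 1 '(': depth becomes 2
  Position 2 ')': depth becomes 1
  Position 3 '(': depth becomes 2
  Position 4 '(': depth becomes 3
  Position 5 '(': depth becomes 4
  Position 6 ')': depth becomes 3
  Position 7 ')': depth becomes 2
  Position 8 '(': depth becomes 3
  Position 9 '(': depth becomes 4
  Position 10 ')': depth becomes 3
  Position 11 ')': depth becomes 2
  Position 12 '(': depth becomes 3
  Position 13 ')': depth becomes 2
  Position 14 ')': depth becomes 1
  Position 15 '(': depth becomes 2
  Position 16 ')': depth becomes 1
  Position 17 ')': depth becomes 0
  Position 18 '(': depth becomes 1
  Position 19 '(': depth becomes 2
  Position 20 ')': depth becomes 1
  Position 21 ')': depth becomes 0
Maximum depth reached: 4

4


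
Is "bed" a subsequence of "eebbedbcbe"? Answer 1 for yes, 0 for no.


Check if "bed" is a subsequence of "eebbedbcbe"
Greedy scan:
  Position 0 ('e'): no match needed
  Position 1 ('e'): no match needed
  Position 2 ('b'): matches sub[0] = 'b'
  Position 3 ('b'): no match needed
  Position 4 ('e'): matches sub[1] = 'e'
  Position 5 ('d'): matches sub[2] = 'd'
  Position 6 ('b'): no match needed
  Position 7 ('c'): no match needed
  Position 8 ('b'): no match needed
  Position 9 ('e'): no match needed
All 3 characters matched => is a subsequence

1


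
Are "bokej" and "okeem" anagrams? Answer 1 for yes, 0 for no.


Strings: "bokej", "okeem"
Sorted first:  bejko
Sorted second: eekmo
Differ at position 0: 'b' vs 'e' => not anagrams

0


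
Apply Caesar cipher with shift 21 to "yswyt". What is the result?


Caesar cipher: shift "yswyt" by 21
  'y' (pos 24) + 21 = pos 19 = 't'
  's' (pos 18) + 21 = pos 13 = 'n'
  'w' (pos 22) + 21 = pos 17 = 'r'
  'y' (pos 24) + 21 = pos 19 = 't'
  't' (pos 19) + 21 = pos 14 = 'o'
Result: tnrto

tnrto


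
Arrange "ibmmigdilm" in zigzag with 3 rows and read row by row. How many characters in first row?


Zigzag "ibmmigdilm" into 3 rows:
Placing characters:
  'i' => row 0
  'b' => row 1
  'm' => row 2
  'm' => row 1
  'i' => row 0
  'g' => row 1
  'd' => row 2
  'i' => row 1
  'l' => row 0
  'm' => row 1
Rows:
  Row 0: "iil"
  Row 1: "bmgim"
  Row 2: "md"
First row length: 3

3


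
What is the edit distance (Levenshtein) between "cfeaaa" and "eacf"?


Computing edit distance: "cfeaaa" -> "eacf"
DP table:
           e    a    c    f
      0    1    2    3    4
  c   1    1    2    2    3
  f   2    2    2    3    2
  e   3    2    3    3    3
  a   4    3    2    3    4
  a   5    4    3    3    4
  a   6    5    4    4    4
Edit distance = dp[6][4] = 4

4


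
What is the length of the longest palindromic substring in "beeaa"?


Input: "beeaa"
Checking substrings for palindromes:
  [1:3] "ee" (len 2) => palindrome
  [3:5] "aa" (len 2) => palindrome
Longest palindromic substring: "ee" with length 2

2


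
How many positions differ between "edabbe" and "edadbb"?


Comparing "edabbe" and "edadbb" position by position:
  Position 0: 'e' vs 'e' => same
  Position 1: 'd' vs 'd' => same
  Position 2: 'a' vs 'a' => same
  Position 3: 'b' vs 'd' => DIFFER
  Position 4: 'b' vs 'b' => same
  Position 5: 'e' vs 'b' => DIFFER
Positions that differ: 2

2


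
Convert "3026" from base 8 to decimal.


Input: "3026" in base 8
Positional expansion:
  Digit '3' (value 3) x 8^3 = 1536
  Digit '0' (value 0) x 8^2 = 0
  Digit '2' (value 2) x 8^1 = 16
  Digit '6' (value 6) x 8^0 = 6
Sum = 1558

1558


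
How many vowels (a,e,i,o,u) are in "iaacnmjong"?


Input: iaacnmjong
Checking each character:
  'i' at position 0: vowel (running total: 1)
  'a' at position 1: vowel (running total: 2)
  'a' at position 2: vowel (running total: 3)
  'c' at position 3: consonant
  'n' at position 4: consonant
  'm' at position 5: consonant
  'j' at position 6: consonant
  'o' at position 7: vowel (running total: 4)
  'n' at position 8: consonant
  'g' at position 9: consonant
Total vowels: 4

4


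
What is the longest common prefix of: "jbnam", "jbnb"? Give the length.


Words: jbnam, jbnb
  Position 0: all 'j' => match
  Position 1: all 'b' => match
  Position 2: all 'n' => match
  Position 3: ('a', 'b') => mismatch, stop
LCP = "jbn" (length 3)

3


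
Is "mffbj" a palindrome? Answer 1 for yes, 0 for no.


Input: mffbj
Reversed: jbffm
  Compare pos 0 ('m') with pos 4 ('j'): MISMATCH
  Compare pos 1 ('f') with pos 3 ('b'): MISMATCH
Result: not a palindrome

0


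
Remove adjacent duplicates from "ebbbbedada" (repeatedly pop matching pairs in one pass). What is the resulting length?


Input: ebbbbedada
Stack-based adjacent duplicate removal:
  Read 'e': push. Stack: e
  Read 'b': push. Stack: eb
  Read 'b': matches stack top 'b' => pop. Stack: e
  Read 'b': push. Stack: eb
  Read 'b': matches stack top 'b' => pop. Stack: e
  Read 'e': matches stack top 'e' => pop. Stack: (empty)
  Read 'd': push. Stack: d
  Read 'a': push. Stack: da
  Read 'd': push. Stack: dad
  Read 'a': push. Stack: dada
Final stack: "dada" (length 4)

4


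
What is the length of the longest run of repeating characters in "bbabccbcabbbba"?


Input: "bbabccbcabbbba"
Scanning for longest run:
  Position 1 ('b'): continues run of 'b', length=2
  Position 2 ('a'): new char, reset run to 1
  Position 3 ('b'): new char, reset run to 1
  Position 4 ('c'): new char, reset run to 1
  Position 5 ('c'): continues run of 'c', length=2
  Position 6 ('b'): new char, reset run to 1
  Position 7 ('c'): new char, reset run to 1
  Position 8 ('a'): new char, reset run to 1
  Position 9 ('b'): new char, reset run to 1
  Position 10 ('b'): continues run of 'b', length=2
  Position 11 ('b'): continues run of 'b', length=3
  Position 12 ('b'): continues run of 'b', length=4
  Position 13 ('a'): new char, reset run to 1
Longest run: 'b' with length 4

4


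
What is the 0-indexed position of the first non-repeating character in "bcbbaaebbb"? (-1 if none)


Input: bcbbaaebbb
Character frequencies:
  'a': 2
  'b': 6
  'c': 1
  'e': 1
Scanning left to right for freq == 1:
  Position 0 ('b'): freq=6, skip
  Position 1 ('c'): unique! => answer = 1

1


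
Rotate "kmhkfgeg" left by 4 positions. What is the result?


Input: "kmhkfgeg", rotate left by 4
First 4 characters: "kmhk"
Remaining characters: "fgeg"
Concatenate remaining + first: "fgeg" + "kmhk" = "fgegkmhk"

fgegkmhk


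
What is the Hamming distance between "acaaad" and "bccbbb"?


Comparing "acaaad" and "bccbbb" position by position:
  Position 0: 'a' vs 'b' => differ
  Position 1: 'c' vs 'c' => same
  Position 2: 'a' vs 'c' => differ
  Position 3: 'a' vs 'b' => differ
  Position 4: 'a' vs 'b' => differ
  Position 5: 'd' vs 'b' => differ
Total differences (Hamming distance): 5

5


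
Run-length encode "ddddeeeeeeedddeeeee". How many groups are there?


Input: ddddeeeeeeedddeeeee
Scanning for consecutive runs:
  Group 1: 'd' x 4 (positions 0-3)
  Group 2: 'e' x 7 (positions 4-10)
  Group 3: 'd' x 3 (positions 11-13)
  Group 4: 'e' x 5 (positions 14-18)
Total groups: 4

4


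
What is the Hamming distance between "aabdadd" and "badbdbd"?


Comparing "aabdadd" and "badbdbd" position by position:
  Position 0: 'a' vs 'b' => differ
  Position 1: 'a' vs 'a' => same
  Position 2: 'b' vs 'd' => differ
  Position 3: 'd' vs 'b' => differ
  Position 4: 'a' vs 'd' => differ
  Position 5: 'd' vs 'b' => differ
  Position 6: 'd' vs 'd' => same
Total differences (Hamming distance): 5

5


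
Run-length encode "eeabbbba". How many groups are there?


Input: eeabbbba
Scanning for consecutive runs:
  Group 1: 'e' x 2 (positions 0-1)
  Group 2: 'a' x 1 (positions 2-2)
  Group 3: 'b' x 4 (positions 3-6)
  Group 4: 'a' x 1 (positions 7-7)
Total groups: 4

4


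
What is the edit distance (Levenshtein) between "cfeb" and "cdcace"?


Computing edit distance: "cfeb" -> "cdcace"
DP table:
           c    d    c    a    c    e
      0    1    2    3    4    5    6
  c   1    0    1    2    3    4    5
  f   2    1    1    2    3    4    5
  e   3    2    2    2    3    4    4
  b   4    3    3    3    3    4    5
Edit distance = dp[4][6] = 5

5


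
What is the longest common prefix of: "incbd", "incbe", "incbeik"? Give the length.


Words: incbd, incbe, incbeik
  Position 0: all 'i' => match
  Position 1: all 'n' => match
  Position 2: all 'c' => match
  Position 3: all 'b' => match
  Position 4: ('d', 'e', 'e') => mismatch, stop
LCP = "incb" (length 4)

4


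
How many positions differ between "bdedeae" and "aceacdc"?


Comparing "bdedeae" and "aceacdc" position by position:
  Position 0: 'b' vs 'a' => DIFFER
  Position 1: 'd' vs 'c' => DIFFER
  Position 2: 'e' vs 'e' => same
  Position 3: 'd' vs 'a' => DIFFER
  Position 4: 'e' vs 'c' => DIFFER
  Position 5: 'a' vs 'd' => DIFFER
  Position 6: 'e' vs 'c' => DIFFER
Positions that differ: 6

6


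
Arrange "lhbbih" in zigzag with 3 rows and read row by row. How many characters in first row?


Zigzag "lhbbih" into 3 rows:
Placing characters:
  'l' => row 0
  'h' => row 1
  'b' => row 2
  'b' => row 1
  'i' => row 0
  'h' => row 1
Rows:
  Row 0: "li"
  Row 1: "hbh"
  Row 2: "b"
First row length: 2

2


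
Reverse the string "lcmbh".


Input: lcmbh
Reading characters right to left:
  Position 4: 'h'
  Position 3: 'b'
  Position 2: 'm'
  Position 1: 'c'
  Position 0: 'l'
Reversed: hbmcl

hbmcl


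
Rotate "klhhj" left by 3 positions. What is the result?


Input: "klhhj", rotate left by 3
First 3 characters: "klh"
Remaining characters: "hj"
Concatenate remaining + first: "hj" + "klh" = "hjklh"

hjklh


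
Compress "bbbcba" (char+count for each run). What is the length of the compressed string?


Input: bbbcba
Runs:
  'b' x 3 => "b3"
  'c' x 1 => "c1"
  'b' x 1 => "b1"
  'a' x 1 => "a1"
Compressed: "b3c1b1a1"
Compressed length: 8

8


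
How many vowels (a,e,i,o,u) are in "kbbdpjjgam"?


Input: kbbdpjjgam
Checking each character:
  'k' at position 0: consonant
  'b' at position 1: consonant
  'b' at position 2: consonant
  'd' at position 3: consonant
  'p' at position 4: consonant
  'j' at position 5: consonant
  'j' at position 6: consonant
  'g' at position 7: consonant
  'a' at position 8: vowel (running total: 1)
  'm' at position 9: consonant
Total vowels: 1

1


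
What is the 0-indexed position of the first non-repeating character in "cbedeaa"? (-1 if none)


Input: cbedeaa
Character frequencies:
  'a': 2
  'b': 1
  'c': 1
  'd': 1
  'e': 2
Scanning left to right for freq == 1:
  Position 0 ('c'): unique! => answer = 0

0


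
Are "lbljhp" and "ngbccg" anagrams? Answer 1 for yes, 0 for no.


Strings: "lbljhp", "ngbccg"
Sorted first:  bhjllp
Sorted second: bccggn
Differ at position 1: 'h' vs 'c' => not anagrams

0


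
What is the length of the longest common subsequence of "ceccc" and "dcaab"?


LCS of "ceccc" and "dcaab"
DP table:
           d    c    a    a    b
      0    0    0    0    0    0
  c   0    0    1    1    1    1
  e   0    0    1    1    1    1
  c   0    0    1    1    1    1
  c   0    0    1    1    1    1
  c   0    0    1    1    1    1
LCS length = dp[5][5] = 1

1


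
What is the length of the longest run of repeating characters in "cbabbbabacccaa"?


Input: "cbabbbabacccaa"
Scanning for longest run:
  Position 1 ('b'): new char, reset run to 1
  Position 2 ('a'): new char, reset run to 1
  Position 3 ('b'): new char, reset run to 1
  Position 4 ('b'): continues run of 'b', length=2
  Position 5 ('b'): continues run of 'b', length=3
  Position 6 ('a'): new char, reset run to 1
  Position 7 ('b'): new char, reset run to 1
  Position 8 ('a'): new char, reset run to 1
  Position 9 ('c'): new char, reset run to 1
  Position 10 ('c'): continues run of 'c', length=2
  Position 11 ('c'): continues run of 'c', length=3
  Position 12 ('a'): new char, reset run to 1
  Position 13 ('a'): continues run of 'a', length=2
Longest run: 'b' with length 3

3


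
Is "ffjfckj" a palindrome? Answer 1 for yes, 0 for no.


Input: ffjfckj
Reversed: jkcfjff
  Compare pos 0 ('f') with pos 6 ('j'): MISMATCH
  Compare pos 1 ('f') with pos 5 ('k'): MISMATCH
  Compare pos 2 ('j') with pos 4 ('c'): MISMATCH
Result: not a palindrome

0


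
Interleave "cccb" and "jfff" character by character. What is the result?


Interleaving "cccb" and "jfff":
  Position 0: 'c' from first, 'j' from second => "cj"
  Position 1: 'c' from first, 'f' from second => "cf"
  Position 2: 'c' from first, 'f' from second => "cf"
  Position 3: 'b' from first, 'f' from second => "bf"
Result: cjcfcfbf

cjcfcfbf


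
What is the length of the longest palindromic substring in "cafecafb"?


Input: "cafecafb"
Checking substrings for palindromes:
  No multi-char palindromic substrings found
Longest palindromic substring: "c" with length 1

1


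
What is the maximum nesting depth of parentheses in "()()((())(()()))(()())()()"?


Input: "()()((())(()()))(()())()()"
Tracking depth:
  Position 0 '(': depth becomes 1
  Position 1 ')': depth becomes 0
  Position 2 '(': depth becomes 1
  Position 3 ')': depth becomes 0
  Position 4 '(': depth becomes 1
  Position 5 '(': depth becomes 2
  Position 6 '(': depth becomes 3
  Position 7 ')': depth becomes 2
  Position 8 ')': depth becomes 1
  Position 9 '(': depth becomes 2
  Position 10 '(': depth becomes 3
  Position 11 ')': depth becomes 2
  Position 12 '(': depth becomes 3
  Position 13 ')': depth becomes 2
  Position 14 ')': depth becomes 1
  Position 15 ')': depth becomes 0
  Position 16 '(': depth becomes 1
  Position 17 '(': depth becomes 2
  Position 18 ')': depth becomes 1
  Position 19 '(': depth becomes 2
  Position 20 ')': depth becomes 1
  Position 21 ')': depth becomes 0
  Position 22 '(': depth becomes 1
  Position 23 ')': depth becomes 0
  Position 24 '(': depth becomes 1
  Position 25 ')': depth becomes 0
Maximum depth reached: 3

3


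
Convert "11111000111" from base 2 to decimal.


Input: "11111000111" in base 2
Positional expansion:
  Digit '1' (value 1) x 2^10 = 1024
  Digit '1' (value 1) x 2^9 = 512
  Digit '1' (value 1) x 2^8 = 256
  Digit '1' (value 1) x 2^7 = 128
  Digit '1' (value 1) x 2^6 = 64
  Digit '0' (value 0) x 2^5 = 0
  Digit '0' (value 0) x 2^4 = 0
  Digit '0' (value 0) x 2^3 = 0
  Digit '1' (value 1) x 2^2 = 4
  Digit '1' (value 1) x 2^1 = 2
  Digit '1' (value 1) x 2^0 = 1
Sum = 1991

1991


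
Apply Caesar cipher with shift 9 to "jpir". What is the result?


Caesar cipher: shift "jpir" by 9
  'j' (pos 9) + 9 = pos 18 = 's'
  'p' (pos 15) + 9 = pos 24 = 'y'
  'i' (pos 8) + 9 = pos 17 = 'r'
  'r' (pos 17) + 9 = pos 0 = 'a'
Result: syra

syra


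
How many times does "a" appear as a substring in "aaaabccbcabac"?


Searching for "a" in "aaaabccbcabac"
Scanning each position:
  Position 0: "a" => MATCH
  Position 1: "a" => MATCH
  Position 2: "a" => MATCH
  Position 3: "a" => MATCH
  Position 4: "b" => no
  Position 5: "c" => no
  Position 6: "c" => no
  Position 7: "b" => no
  Position 8: "c" => no
  Position 9: "a" => MATCH
  Position 10: "b" => no
  Position 11: "a" => MATCH
  Position 12: "c" => no
Total occurrences: 6

6


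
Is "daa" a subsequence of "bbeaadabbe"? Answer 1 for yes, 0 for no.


Check if "daa" is a subsequence of "bbeaadabbe"
Greedy scan:
  Position 0 ('b'): no match needed
  Position 1 ('b'): no match needed
  Position 2 ('e'): no match needed
  Position 3 ('a'): no match needed
  Position 4 ('a'): no match needed
  Position 5 ('d'): matches sub[0] = 'd'
  Position 6 ('a'): matches sub[1] = 'a'
  Position 7 ('b'): no match needed
  Position 8 ('b'): no match needed
  Position 9 ('e'): no match needed
Only matched 2/3 characters => not a subsequence

0


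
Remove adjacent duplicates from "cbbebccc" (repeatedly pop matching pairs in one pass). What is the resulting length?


Input: cbbebccc
Stack-based adjacent duplicate removal:
  Read 'c': push. Stack: c
  Read 'b': push. Stack: cb
  Read 'b': matches stack top 'b' => pop. Stack: c
  Read 'e': push. Stack: ce
  Read 'b': push. Stack: ceb
  Read 'c': push. Stack: cebc
  Read 'c': matches stack top 'c' => pop. Stack: ceb
  Read 'c': push. Stack: cebc
Final stack: "cebc" (length 4)

4


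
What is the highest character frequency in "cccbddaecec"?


Input: cccbddaecec
Character counts:
  'a': 1
  'b': 1
  'c': 5
  'd': 2
  'e': 2
Maximum frequency: 5

5


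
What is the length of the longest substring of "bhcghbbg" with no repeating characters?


Input: "bhcghbbg"
Sliding window (track last position of each char):
  Position 0 ('b'): window [0,0] length 1 -- new best
  Position 1 ('h'): window [0,1] length 2 -- new best
  Position 2 ('c'): window [0,2] length 3 -- new best
  Position 3 ('g'): window [0,3] length 4 -- new best
  Position 4 ('h'): repeat (last at 1), move window start to 2
  Position 4 ('h'): window [2,4] length 3
  Position 5 ('b'): window [2,5] length 4
  Position 6 ('b'): repeat (last at 5), move window start to 6
  Position 6 ('b'): window [6,6] length 1
  Position 7 ('g'): window [6,7] length 2
Longest substring with no repeats: "bhcg" with length 4

4


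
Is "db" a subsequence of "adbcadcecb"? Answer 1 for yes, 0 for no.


Check if "db" is a subsequence of "adbcadcecb"
Greedy scan:
  Position 0 ('a'): no match needed
  Position 1 ('d'): matches sub[0] = 'd'
  Position 2 ('b'): matches sub[1] = 'b'
  Position 3 ('c'): no match needed
  Position 4 ('a'): no match needed
  Position 5 ('d'): no match needed
  Position 6 ('c'): no match needed
  Position 7 ('e'): no match needed
  Position 8 ('c'): no match needed
  Position 9 ('b'): no match needed
All 2 characters matched => is a subsequence

1


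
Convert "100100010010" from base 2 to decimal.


Input: "100100010010" in base 2
Positional expansion:
  Digit '1' (value 1) x 2^11 = 2048
  Digit '0' (value 0) x 2^10 = 0
  Digit '0' (value 0) x 2^9 = 0
  Digit '1' (value 1) x 2^8 = 256
  Digit '0' (value 0) x 2^7 = 0
  Digit '0' (value 0) x 2^6 = 0
  Digit '0' (value 0) x 2^5 = 0
  Digit '1' (value 1) x 2^4 = 16
  Digit '0' (value 0) x 2^3 = 0
  Digit '0' (value 0) x 2^2 = 0
  Digit '1' (value 1) x 2^1 = 2
  Digit '0' (value 0) x 2^0 = 0
Sum = 2322

2322


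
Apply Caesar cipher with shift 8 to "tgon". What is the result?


Caesar cipher: shift "tgon" by 8
  't' (pos 19) + 8 = pos 1 = 'b'
  'g' (pos 6) + 8 = pos 14 = 'o'
  'o' (pos 14) + 8 = pos 22 = 'w'
  'n' (pos 13) + 8 = pos 21 = 'v'
Result: bowv

bowv


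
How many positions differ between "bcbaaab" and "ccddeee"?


Comparing "bcbaaab" and "ccddeee" position by position:
  Position 0: 'b' vs 'c' => DIFFER
  Position 1: 'c' vs 'c' => same
  Position 2: 'b' vs 'd' => DIFFER
  Position 3: 'a' vs 'd' => DIFFER
  Position 4: 'a' vs 'e' => DIFFER
  Position 5: 'a' vs 'e' => DIFFER
  Position 6: 'b' vs 'e' => DIFFER
Positions that differ: 6

6


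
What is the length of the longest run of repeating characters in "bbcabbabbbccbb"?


Input: "bbcabbabbbccbb"
Scanning for longest run:
  Position 1 ('b'): continues run of 'b', length=2
  Position 2 ('c'): new char, reset run to 1
  Position 3 ('a'): new char, reset run to 1
  Position 4 ('b'): new char, reset run to 1
  Position 5 ('b'): continues run of 'b', length=2
  Position 6 ('a'): new char, reset run to 1
  Position 7 ('b'): new char, reset run to 1
  Position 8 ('b'): continues run of 'b', length=2
  Position 9 ('b'): continues run of 'b', length=3
  Position 10 ('c'): new char, reset run to 1
  Position 11 ('c'): continues run of 'c', length=2
  Position 12 ('b'): new char, reset run to 1
  Position 13 ('b'): continues run of 'b', length=2
Longest run: 'b' with length 3

3


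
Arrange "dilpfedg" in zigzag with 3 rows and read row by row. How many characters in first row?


Zigzag "dilpfedg" into 3 rows:
Placing characters:
  'd' => row 0
  'i' => row 1
  'l' => row 2
  'p' => row 1
  'f' => row 0
  'e' => row 1
  'd' => row 2
  'g' => row 1
Rows:
  Row 0: "df"
  Row 1: "ipeg"
  Row 2: "ld"
First row length: 2

2


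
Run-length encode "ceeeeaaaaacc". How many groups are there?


Input: ceeeeaaaaacc
Scanning for consecutive runs:
  Group 1: 'c' x 1 (positions 0-0)
  Group 2: 'e' x 4 (positions 1-4)
  Group 3: 'a' x 5 (positions 5-9)
  Group 4: 'c' x 2 (positions 10-11)
Total groups: 4

4


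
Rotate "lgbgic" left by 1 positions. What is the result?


Input: "lgbgic", rotate left by 1
First 1 characters: "l"
Remaining characters: "gbgic"
Concatenate remaining + first: "gbgic" + "l" = "gbgicl"

gbgicl


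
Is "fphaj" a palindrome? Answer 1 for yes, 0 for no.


Input: fphaj
Reversed: jahpf
  Compare pos 0 ('f') with pos 4 ('j'): MISMATCH
  Compare pos 1 ('p') with pos 3 ('a'): MISMATCH
Result: not a palindrome

0


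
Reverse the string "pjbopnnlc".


Input: pjbopnnlc
Reading characters right to left:
  Position 8: 'c'
  Position 7: 'l'
  Position 6: 'n'
  Position 5: 'n'
  Position 4: 'p'
  Position 3: 'o'
  Position 2: 'b'
  Position 1: 'j'
  Position 0: 'p'
Reversed: clnnpobjp

clnnpobjp


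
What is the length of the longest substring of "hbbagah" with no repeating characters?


Input: "hbbagah"
Sliding window (track last position of each char):
  Position 0 ('h'): window [0,0] length 1 -- new best
  Position 1 ('b'): window [0,1] length 2 -- new best
  Position 2 ('b'): repeat (last at 1), move window start to 2
  Position 2 ('b'): window [2,2] length 1
  Position 3 ('a'): window [2,3] length 2
  Position 4 ('g'): window [2,4] length 3 -- new best
  Position 5 ('a'): repeat (last at 3), move window start to 4
  Position 5 ('a'): window [4,5] length 2
  Position 6 ('h'): window [4,6] length 3
Longest substring with no repeats: "bag" with length 3

3


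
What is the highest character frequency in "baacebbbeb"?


Input: baacebbbeb
Character counts:
  'a': 2
  'b': 5
  'c': 1
  'e': 2
Maximum frequency: 5

5


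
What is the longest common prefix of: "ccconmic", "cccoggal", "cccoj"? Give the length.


Words: ccconmic, cccoggal, cccoj
  Position 0: all 'c' => match
  Position 1: all 'c' => match
  Position 2: all 'c' => match
  Position 3: all 'o' => match
  Position 4: ('n', 'g', 'j') => mismatch, stop
LCP = "ccco" (length 4)

4


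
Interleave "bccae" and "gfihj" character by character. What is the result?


Interleaving "bccae" and "gfihj":
  Position 0: 'b' from first, 'g' from second => "bg"
  Position 1: 'c' from first, 'f' from second => "cf"
  Position 2: 'c' from first, 'i' from second => "ci"
  Position 3: 'a' from first, 'h' from second => "ah"
  Position 4: 'e' from first, 'j' from second => "ej"
Result: bgcfciahej

bgcfciahej


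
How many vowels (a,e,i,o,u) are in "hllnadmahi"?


Input: hllnadmahi
Checking each character:
  'h' at position 0: consonant
  'l' at position 1: consonant
  'l' at position 2: consonant
  'n' at position 3: consonant
  'a' at position 4: vowel (running total: 1)
  'd' at position 5: consonant
  'm' at position 6: consonant
  'a' at position 7: vowel (running total: 2)
  'h' at position 8: consonant
  'i' at position 9: vowel (running total: 3)
Total vowels: 3

3


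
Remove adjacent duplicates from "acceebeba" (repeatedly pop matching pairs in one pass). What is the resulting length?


Input: acceebeba
Stack-based adjacent duplicate removal:
  Read 'a': push. Stack: a
  Read 'c': push. Stack: ac
  Read 'c': matches stack top 'c' => pop. Stack: a
  Read 'e': push. Stack: ae
  Read 'e': matches stack top 'e' => pop. Stack: a
  Read 'b': push. Stack: ab
  Read 'e': push. Stack: abe
  Read 'b': push. Stack: abeb
  Read 'a': push. Stack: abeba
Final stack: "abeba" (length 5)

5


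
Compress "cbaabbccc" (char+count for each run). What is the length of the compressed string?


Input: cbaabbccc
Runs:
  'c' x 1 => "c1"
  'b' x 1 => "b1"
  'a' x 2 => "a2"
  'b' x 2 => "b2"
  'c' x 3 => "c3"
Compressed: "c1b1a2b2c3"
Compressed length: 10

10


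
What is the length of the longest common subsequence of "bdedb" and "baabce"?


LCS of "bdedb" and "baabce"
DP table:
           b    a    a    b    c    e
      0    0    0    0    0    0    0
  b   0    1    1    1    1    1    1
  d   0    1    1    1    1    1    1
  e   0    1    1    1    1    1    2
  d   0    1    1    1    1    1    2
  b   0    1    1    1    2    2    2
LCS length = dp[5][6] = 2

2


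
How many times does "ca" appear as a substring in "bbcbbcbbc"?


Searching for "ca" in "bbcbbcbbc"
Scanning each position:
  Position 0: "bb" => no
  Position 1: "bc" => no
  Position 2: "cb" => no
  Position 3: "bb" => no
  Position 4: "bc" => no
  Position 5: "cb" => no
  Position 6: "bb" => no
  Position 7: "bc" => no
Total occurrences: 0

0


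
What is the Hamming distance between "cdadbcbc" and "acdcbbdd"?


Comparing "cdadbcbc" and "acdcbbdd" position by position:
  Position 0: 'c' vs 'a' => differ
  Position 1: 'd' vs 'c' => differ
  Position 2: 'a' vs 'd' => differ
  Position 3: 'd' vs 'c' => differ
  Position 4: 'b' vs 'b' => same
  Position 5: 'c' vs 'b' => differ
  Position 6: 'b' vs 'd' => differ
  Position 7: 'c' vs 'd' => differ
Total differences (Hamming distance): 7

7


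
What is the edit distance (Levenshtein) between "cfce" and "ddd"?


Computing edit distance: "cfce" -> "ddd"
DP table:
           d    d    d
      0    1    2    3
  c   1    1    2    3
  f   2    2    2    3
  c   3    3    3    3
  e   4    4    4    4
Edit distance = dp[4][3] = 4

4


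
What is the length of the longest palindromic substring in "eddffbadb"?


Input: "eddffbadb"
Checking substrings for palindromes:
  [1:3] "dd" (len 2) => palindrome
  [3:5] "ff" (len 2) => palindrome
Longest palindromic substring: "dd" with length 2

2


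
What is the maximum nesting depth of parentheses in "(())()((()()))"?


Input: "(())()((()()))"
Tracking depth:
  Position 0 '(': depth becomes 1
  Position 1 '(': depth becomes 2
  Position 2 ')': depth becomes 1
  Position 3 ')': depth becomes 0
  Position 4 '(': depth becomes 1
  Position 5 ')': depth becomes 0
  Position 6 '(': depth becomes 1
  Position 7 '(': depth becomes 2
  Position 8 '(': depth becomes 3
  Position 9 ')': depth becomes 2
  Position 10 '(': depth becomes 3
  Position 11 ')': depth becomes 2
  Position 12 ')': depth becomes 1
  Position 13 ')': depth becomes 0
Maximum depth reached: 3

3


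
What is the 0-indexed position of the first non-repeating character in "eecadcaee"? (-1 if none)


Input: eecadcaee
Character frequencies:
  'a': 2
  'c': 2
  'd': 1
  'e': 4
Scanning left to right for freq == 1:
  Position 0 ('e'): freq=4, skip
  Position 1 ('e'): freq=4, skip
  Position 2 ('c'): freq=2, skip
  Position 3 ('a'): freq=2, skip
  Position 4 ('d'): unique! => answer = 4

4


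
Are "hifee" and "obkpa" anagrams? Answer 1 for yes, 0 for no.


Strings: "hifee", "obkpa"
Sorted first:  eefhi
Sorted second: abkop
Differ at position 0: 'e' vs 'a' => not anagrams

0


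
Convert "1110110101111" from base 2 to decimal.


Input: "1110110101111" in base 2
Positional expansion:
  Digit '1' (value 1) x 2^12 = 4096
  Digit '1' (value 1) x 2^11 = 2048
  Digit '1' (value 1) x 2^10 = 1024
  Digit '0' (value 0) x 2^9 = 0
  Digit '1' (value 1) x 2^8 = 256
  Digit '1' (value 1) x 2^7 = 128
  Digit '0' (value 0) x 2^6 = 0
  Digit '1' (value 1) x 2^5 = 32
  Digit '0' (value 0) x 2^4 = 0
  Digit '1' (value 1) x 2^3 = 8
  Digit '1' (value 1) x 2^2 = 4
  Digit '1' (value 1) x 2^1 = 2
  Digit '1' (value 1) x 2^0 = 1
Sum = 7599

7599


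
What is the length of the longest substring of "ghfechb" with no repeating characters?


Input: "ghfechb"
Sliding window (track last position of each char):
  Position 0 ('g'): window [0,0] length 1 -- new best
  Position 1 ('h'): window [0,1] length 2 -- new best
  Position 2 ('f'): window [0,2] length 3 -- new best
  Position 3 ('e'): window [0,3] length 4 -- new best
  Position 4 ('c'): window [0,4] length 5 -- new best
  Position 5 ('h'): repeat (last at 1), move window start to 2
  Position 5 ('h'): window [2,5] length 4
  Position 6 ('b'): window [2,6] length 5
Longest substring with no repeats: "ghfec" with length 5

5


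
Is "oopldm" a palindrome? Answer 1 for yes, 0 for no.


Input: oopldm
Reversed: mdlpoo
  Compare pos 0 ('o') with pos 5 ('m'): MISMATCH
  Compare pos 1 ('o') with pos 4 ('d'): MISMATCH
  Compare pos 2 ('p') with pos 3 ('l'): MISMATCH
Result: not a palindrome

0


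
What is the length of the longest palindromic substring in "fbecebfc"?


Input: "fbecebfc"
Checking substrings for palindromes:
  [0:7] "fbecebf" (len 7) => palindrome
  [1:6] "beceb" (len 5) => palindrome
  [2:5] "ece" (len 3) => palindrome
Longest palindromic substring: "fbecebf" with length 7

7


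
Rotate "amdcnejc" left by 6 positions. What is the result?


Input: "amdcnejc", rotate left by 6
First 6 characters: "amdcne"
Remaining characters: "jc"
Concatenate remaining + first: "jc" + "amdcne" = "jcamdcne"

jcamdcne


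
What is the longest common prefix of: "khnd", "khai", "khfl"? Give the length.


Words: khnd, khai, khfl
  Position 0: all 'k' => match
  Position 1: all 'h' => match
  Position 2: ('n', 'a', 'f') => mismatch, stop
LCP = "kh" (length 2)

2


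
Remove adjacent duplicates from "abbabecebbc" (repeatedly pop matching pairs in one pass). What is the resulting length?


Input: abbabecebbc
Stack-based adjacent duplicate removal:
  Read 'a': push. Stack: a
  Read 'b': push. Stack: ab
  Read 'b': matches stack top 'b' => pop. Stack: a
  Read 'a': matches stack top 'a' => pop. Stack: (empty)
  Read 'b': push. Stack: b
  Read 'e': push. Stack: be
  Read 'c': push. Stack: bec
  Read 'e': push. Stack: bece
  Read 'b': push. Stack: beceb
  Read 'b': matches stack top 'b' => pop. Stack: bece
  Read 'c': push. Stack: becec
Final stack: "becec" (length 5)

5
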